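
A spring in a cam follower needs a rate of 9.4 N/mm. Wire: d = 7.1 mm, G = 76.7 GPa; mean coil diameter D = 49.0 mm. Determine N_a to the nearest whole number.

N_a = Gd⁴/(8D³k) = (76.7×10³ × 7.1⁴)/(8 × 49.0³ × 9.4)
    = 1.94908e+08 / 8.8472e+06 = 22.03 → 22 coils

22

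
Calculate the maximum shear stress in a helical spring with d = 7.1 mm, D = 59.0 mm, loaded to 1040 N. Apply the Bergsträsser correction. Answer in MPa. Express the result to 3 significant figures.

509 MPa

Spring index C = D/d = 59.0/7.1 = 8.3099
K_B = (4C+2)/(4C−3) = 35.239/30.239 = 1.1653
τ₀ = 8FD/(πd³) = 8·1040·59.0/(π·7.1³) = 490880/1124.4 = 436.57 MPa
τ_max = K·τ₀ = 1.1653 × 436.57 = 508.75 MPa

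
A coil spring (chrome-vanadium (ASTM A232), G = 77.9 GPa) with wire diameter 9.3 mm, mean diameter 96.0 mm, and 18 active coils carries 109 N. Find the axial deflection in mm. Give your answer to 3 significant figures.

k = Gd⁴/(8D³N_a) = (77.9×10³)(9.3⁴)/(8·96.0³·18) = 4.574 N/mm
δ = F/k = 109 / 4.574 = 23.831 mm

23.8 mm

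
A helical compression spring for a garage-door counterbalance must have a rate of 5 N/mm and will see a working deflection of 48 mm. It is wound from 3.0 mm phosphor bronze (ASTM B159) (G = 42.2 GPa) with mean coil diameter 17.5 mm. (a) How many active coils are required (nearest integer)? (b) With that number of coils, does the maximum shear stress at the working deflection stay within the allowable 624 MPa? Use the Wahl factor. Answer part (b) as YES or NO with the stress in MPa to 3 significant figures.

N_a = Gd⁴/(8D³k) = (42.2×10³)(3.0⁴)/(8·17.5³·5) = 15.94 → N_a = 16
Actual rate k = Gd⁴/(8D³·16) = 4.9828 N/mm
Working load F = kδ = 4.9828·48 = 239.17 N
C = 17.5/3.0 = 5.8333; K_W = (4C−1)/(4C−4)+0.615/C = 1.2606
τ_max = K_W·8FD/(πd³) = 1.2606·394.76 = 497.63 MPa
τ_max ≤ 624 MPa → acceptable

(a) 16 coils; (b) YES, τ_max = 498 MPa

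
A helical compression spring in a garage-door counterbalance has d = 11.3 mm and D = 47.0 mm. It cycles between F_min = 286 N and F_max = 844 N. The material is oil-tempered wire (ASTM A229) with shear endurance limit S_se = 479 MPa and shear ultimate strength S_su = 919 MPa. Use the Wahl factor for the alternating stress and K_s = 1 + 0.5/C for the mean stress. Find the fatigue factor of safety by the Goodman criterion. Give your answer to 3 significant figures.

C = D/d = 47.0/11.3 = 4.1593; K_W = (4C−1)/(4C−4)+0.615/C = 1.3853; K_s = 1+0.5/C = 1.1202
F_a = (F_max−F_min)/2 = 279 N; F_m = (F_max+F_min)/2 = 565 N
τ_a = K_W·8F_aD/(πd³) = 1.3853 × 23.142 = 32.058 MPa
τ_m = K_s·8F_mD/(πd³) = 1.1202 × 46.865 = 52.499 MPa
Goodman: 1/n_f = τ_a/S_se + τ_m/S_su = 32.058/479 + 52.499/919 = 0.06693 + 0.05713 = 0.12405
n_f = 1/0.12405 = 8.061

8.06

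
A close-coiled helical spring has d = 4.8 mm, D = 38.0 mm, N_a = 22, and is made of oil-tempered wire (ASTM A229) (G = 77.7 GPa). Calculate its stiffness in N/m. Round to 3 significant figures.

4270 N/m

k = Gd⁴/(8D³N_a) = (77.7×10³ × 4.8⁴) / (8 × 38.0³ × 22)
  = 4.12464e+07 / 9.65747e+06 = 4.2709 N/mm = 4270.9 N/m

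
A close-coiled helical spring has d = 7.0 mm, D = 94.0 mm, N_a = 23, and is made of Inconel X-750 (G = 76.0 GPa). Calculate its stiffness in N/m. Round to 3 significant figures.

k = Gd⁴/(8D³N_a) = (76.0×10³ × 7.0⁴) / (8 × 94.0³ × 23)
  = 1.82476e+08 / 1.52827e+08 = 1.194 N/mm = 1194 N/m

1190 N/m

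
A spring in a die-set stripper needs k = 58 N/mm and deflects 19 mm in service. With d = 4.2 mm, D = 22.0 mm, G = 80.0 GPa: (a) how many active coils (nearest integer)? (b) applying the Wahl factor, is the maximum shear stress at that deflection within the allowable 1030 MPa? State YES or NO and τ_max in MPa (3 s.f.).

(a) 5 coils; (b) NO, τ_max = 1090 MPa

N_a = Gd⁴/(8D³k) = (80.0×10³)(4.2⁴)/(8·22.0³·58) = 5.038 → N_a = 5
Actual rate k = Gd⁴/(8D³·5) = 58.447 N/mm
Working load F = kδ = 58.447·19 = 1110.5 N
C = 22.0/4.2 = 5.2381; K_W = (4C−1)/(4C−4)+0.615/C = 1.2944
τ_max = K_W·8FD/(πd³) = 1.2944·839.71 = 1086.9 MPa
τ_max > 1030 MPa → exceeds allowable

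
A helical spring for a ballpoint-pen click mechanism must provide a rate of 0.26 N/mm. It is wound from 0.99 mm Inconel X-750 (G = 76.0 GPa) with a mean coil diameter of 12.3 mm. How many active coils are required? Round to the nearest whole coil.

19

N_a = Gd⁴/(8D³k) = (76.0×10³ × 0.99⁴)/(8 × 12.3³ × 0.26)
    = 73005.3 / 3870.6 = 18.86 → 19 coils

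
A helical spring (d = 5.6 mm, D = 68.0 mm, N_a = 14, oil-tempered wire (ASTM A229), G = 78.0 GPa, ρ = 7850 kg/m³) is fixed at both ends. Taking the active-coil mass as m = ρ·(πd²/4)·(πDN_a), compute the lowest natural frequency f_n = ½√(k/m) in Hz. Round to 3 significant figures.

30.7 Hz

k = Gd⁴/(8D³N_a) = (78.0×10³)(5.6⁴)/(8·68.0³·14) = 2.1782 N/mm = 2178.2 N/m
Wire length L = πDN_a = π·68.0·14 = 2990.8 mm
m = ρ·(πd²/4)·L = 7850 × 24.63×10⁻⁶ m² × 2.9908 m = 0.57826 kg
f_n = ½√(k/m) = 0.5·√(2178.2/0.57826) = 0.5·√(3766.9) = 30.687 Hz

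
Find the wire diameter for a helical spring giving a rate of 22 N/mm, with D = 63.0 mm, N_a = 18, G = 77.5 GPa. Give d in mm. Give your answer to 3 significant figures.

d = (8D³N_a·k / G)^(1/4) = (8·63.0³·18·22 / (77.5×10³))^0.25
  = (10221)^0.25 = 10.0549 mm

10.1 mm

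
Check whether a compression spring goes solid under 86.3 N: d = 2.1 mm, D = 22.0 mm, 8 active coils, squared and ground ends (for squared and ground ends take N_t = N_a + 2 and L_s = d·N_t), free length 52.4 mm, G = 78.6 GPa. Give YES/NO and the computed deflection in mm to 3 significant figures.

YES, δ = 38.5 mm

k = Gd⁴/(8D³N_a) = (78.6×10³)(2.1⁴)/(8·22.0³·8) = 2.2431 N/mm
N_t = 10; L_s = 2.1·10 = 21 mm; δ_solid = L₀ − L_s = 52.4 − 21 = 31.4 mm
δ = F/k = 86.3/2.2431 = 38.473 mm
δ ≥ δ_solid → spring goes solid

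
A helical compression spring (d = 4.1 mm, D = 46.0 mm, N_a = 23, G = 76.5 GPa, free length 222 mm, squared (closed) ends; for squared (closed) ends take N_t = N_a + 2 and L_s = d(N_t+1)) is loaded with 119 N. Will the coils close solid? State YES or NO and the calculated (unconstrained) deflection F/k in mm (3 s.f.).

NO, δ = 98.6 mm

k = Gd⁴/(8D³N_a) = (76.5×10³)(4.1⁴)/(8·46.0³·23) = 1.207 N/mm
N_t = 25; L_s = 4.1·26 = 106.6 mm; δ_solid = L₀ − L_s = 222 − 106.6 = 115.4 mm
δ = F/k = 119/1.207 = 98.592 mm
δ < δ_solid → spring does not go solid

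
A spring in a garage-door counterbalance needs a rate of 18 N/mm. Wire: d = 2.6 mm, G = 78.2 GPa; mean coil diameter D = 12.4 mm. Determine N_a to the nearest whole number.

N_a = Gd⁴/(8D³k) = (78.2×10³ × 2.6⁴)/(8 × 12.4³ × 18)
    = 3.57355e+06 / 274554 = 13.02 → 13 coils

13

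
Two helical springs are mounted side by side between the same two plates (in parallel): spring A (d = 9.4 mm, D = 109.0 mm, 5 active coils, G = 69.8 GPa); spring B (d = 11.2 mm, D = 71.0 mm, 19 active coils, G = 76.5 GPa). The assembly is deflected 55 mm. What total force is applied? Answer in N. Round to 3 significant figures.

1800 N

k_A = Gd⁴/(8D³N_a) = (69.8×10³)(9.4⁴)/(8·109.0³·5) = 10.52 N/mm
k_B = Gd⁴/(8D³N_a) = (76.5×10³)(11.2⁴)/(8·71.0³·19) = 22.127 N/mm
Parallel: k_eq = 10.52 + 22.127 = 32.647 N/mm
F = k_eq·δ = 32.647·55 = 1795.6 N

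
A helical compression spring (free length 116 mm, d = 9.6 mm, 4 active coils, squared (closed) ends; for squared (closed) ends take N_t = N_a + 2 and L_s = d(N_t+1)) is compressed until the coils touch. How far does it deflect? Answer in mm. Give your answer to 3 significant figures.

N_t = 6; L_s = 9.6·7 = 67.2 mm
δ_solid = L₀ − L_s = 116 − 67.2 = 48.8 mm

48.8 mm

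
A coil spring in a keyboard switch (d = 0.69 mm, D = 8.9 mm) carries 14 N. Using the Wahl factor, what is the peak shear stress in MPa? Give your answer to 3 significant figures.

1070 MPa

Spring index C = D/d = 8.9/0.69 = 12.8986
K_W = (4C−1)/(4C−4) + 0.615/C = 50.594/47.594 + 0.0477 = 1.1107
τ₀ = 8FD/(πd³) = 8·14·8.9/(π·0.69³) = 996.8/1.032 = 965.85 MPa
τ_max = K·τ₀ = 1.1107 × 965.85 = 1072.8 MPa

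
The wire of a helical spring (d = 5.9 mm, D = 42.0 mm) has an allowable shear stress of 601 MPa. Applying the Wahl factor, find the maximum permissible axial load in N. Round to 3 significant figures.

C = D/d = 42.0/5.9 = 7.1186
K_W = (4C−1)/(4C−4) + 0.615/C = 27.475/24.475 + 0.0864 = 1.2090
τ_max = K·8FD/(πd³) → F_max = τ_allow·πd³/(8DK)
F_max = 601·π·5.9³/(8·42.0·1.2090) = 3.8778e+05/406.21 = 954.61 N

955 N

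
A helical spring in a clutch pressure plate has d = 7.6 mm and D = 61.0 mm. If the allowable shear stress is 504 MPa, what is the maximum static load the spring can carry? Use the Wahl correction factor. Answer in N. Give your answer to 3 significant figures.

1200 N

C = D/d = 61.0/7.6 = 8.0263
K_W = (4C−1)/(4C−4) + 0.615/C = 31.105/28.105 + 0.0766 = 1.1834
τ_max = K·8FD/(πd³) → F_max = τ_allow·πd³/(8DK)
F_max = 504·π·7.6³/(8·61.0·1.1834) = 6.9506e+05/577.48 = 1203.6 N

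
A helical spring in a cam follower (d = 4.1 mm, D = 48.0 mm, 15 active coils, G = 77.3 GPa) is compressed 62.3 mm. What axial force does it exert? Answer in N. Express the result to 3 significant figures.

k = Gd⁴/(8D³N_a) = (77.3×10³)(4.1⁴)/(8·48.0³·15) = 1.6459 N/mm
F = k·δ = 1.6459 × 62.3 = 102.54 N

103 N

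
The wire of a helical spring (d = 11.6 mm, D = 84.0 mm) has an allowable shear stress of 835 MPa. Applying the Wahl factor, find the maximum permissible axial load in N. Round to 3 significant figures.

5060 N

C = D/d = 84.0/11.6 = 7.2414
K_W = (4C−1)/(4C−4) + 0.615/C = 27.966/24.966 + 0.0849 = 1.2051
τ_max = K·8FD/(πd³) → F_max = τ_allow·πd³/(8DK)
F_max = 835·π·11.6³/(8·84.0·1.2051) = 4.0946e+06/809.82 = 5056.2 N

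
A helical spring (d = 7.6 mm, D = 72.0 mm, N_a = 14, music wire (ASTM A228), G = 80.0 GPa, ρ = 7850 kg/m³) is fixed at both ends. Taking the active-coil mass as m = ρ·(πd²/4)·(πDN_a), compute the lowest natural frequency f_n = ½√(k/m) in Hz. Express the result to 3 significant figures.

37.6 Hz

k = Gd⁴/(8D³N_a) = (80.0×10³)(7.6⁴)/(8·72.0³·14) = 6.3845 N/mm = 6384.5 N/m
Wire length L = πDN_a = π·72.0·14 = 3166.7 mm
m = ρ·(πd²/4)·L = 7850 × 45.365×10⁻⁶ m² × 3.1667 m = 1.1277 kg
f_n = ½√(k/m) = 0.5·√(6384.5/1.1277) = 0.5·√(5661.5) = 37.621 Hz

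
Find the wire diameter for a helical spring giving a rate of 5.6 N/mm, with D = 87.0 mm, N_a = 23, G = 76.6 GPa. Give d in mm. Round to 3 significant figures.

d = (8D³N_a·k / G)^(1/4) = (8·87.0³·23·5.6 / (76.6×10³))^0.25
  = (8858)^0.25 = 9.7014 mm

9.70 mm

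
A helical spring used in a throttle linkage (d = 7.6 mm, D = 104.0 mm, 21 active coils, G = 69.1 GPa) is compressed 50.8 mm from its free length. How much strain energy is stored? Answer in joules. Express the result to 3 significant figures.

k = Gd⁴/(8D³N_a) = (69.1×10³)(7.6⁴)/(8·104.0³·21) = 1.2199 N/mm
U = ½kδ² = 0.5 × 1.2199 × 50.8² = 1574.1 N·mm = 1.5741 J

1.57 J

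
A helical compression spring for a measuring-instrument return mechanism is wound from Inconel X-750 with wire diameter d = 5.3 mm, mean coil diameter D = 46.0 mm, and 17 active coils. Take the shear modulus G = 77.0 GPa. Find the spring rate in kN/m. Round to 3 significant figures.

4.59 kN/m

k = Gd⁴/(8D³N_a) = (77.0×10³ × 5.3⁴) / (8 × 46.0³ × 17)
  = 6.07567e+07 / 1.32377e+07 = 4.5897 N/mm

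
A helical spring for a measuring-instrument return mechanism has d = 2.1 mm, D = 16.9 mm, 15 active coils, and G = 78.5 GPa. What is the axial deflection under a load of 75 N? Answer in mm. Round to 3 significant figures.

28.5 mm

k = Gd⁴/(8D³N_a) = (78.5×10³)(2.1⁴)/(8·16.9³·15) = 2.6358 N/mm
δ = F/k = 75 / 2.6358 = 28.455 mm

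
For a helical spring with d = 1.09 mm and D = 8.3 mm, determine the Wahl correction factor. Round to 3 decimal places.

1.194

C = D/d = 8.3/1.09 = 7.6147
K_W = (4C−1)/(4C−4) + 0.615/C = 29.459/26.459 + 0.0808 = 1.1941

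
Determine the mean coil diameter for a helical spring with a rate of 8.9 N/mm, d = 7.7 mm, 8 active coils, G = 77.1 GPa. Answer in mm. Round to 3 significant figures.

78.1 mm

D = (Gd⁴/(8N_a·k))^(1/3) = (77.1×10³·7.7⁴/(8·8·8.9))^(1/3)
  = (475825)^(1/3) = 78.0697 mm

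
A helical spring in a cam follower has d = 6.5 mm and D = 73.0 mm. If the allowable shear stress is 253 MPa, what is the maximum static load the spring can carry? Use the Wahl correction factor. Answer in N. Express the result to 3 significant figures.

331 N

C = D/d = 73.0/6.5 = 11.2308
K_W = (4C−1)/(4C−4) + 0.615/C = 43.923/40.923 + 0.0548 = 1.1281
τ_max = K·8FD/(πd³) → F_max = τ_allow·πd³/(8DK)
F_max = 253·π·6.5³/(8·73.0·1.1281) = 2.1828e+05/658.79 = 331.33 N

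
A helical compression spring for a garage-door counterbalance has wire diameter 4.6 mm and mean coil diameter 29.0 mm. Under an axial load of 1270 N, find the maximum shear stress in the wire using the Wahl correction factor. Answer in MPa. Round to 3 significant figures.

1190 MPa

Spring index C = D/d = 29.0/4.6 = 6.3043
K_W = (4C−1)/(4C−4) + 0.615/C = 24.217/21.217 + 0.0976 = 1.2389
τ₀ = 8FD/(πd³) = 8·1270·29.0/(π·4.6³) = 294640/305.79 = 963.54 MPa
τ_max = K·τ₀ = 1.2389 × 963.54 = 1193.8 MPa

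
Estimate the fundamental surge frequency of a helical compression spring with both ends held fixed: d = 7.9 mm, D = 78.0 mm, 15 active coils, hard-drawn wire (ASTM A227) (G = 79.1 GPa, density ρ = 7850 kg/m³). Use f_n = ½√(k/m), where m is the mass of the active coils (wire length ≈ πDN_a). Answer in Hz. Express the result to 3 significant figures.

k = Gd⁴/(8D³N_a) = (79.1×10³)(7.9⁴)/(8·78.0³·15) = 5.4103 N/mm = 5410.3 N/m
Wire length L = πDN_a = π·78.0·15 = 3675.7 mm
m = ρ·(πd²/4)·L = 7850 × 49.017×10⁻⁶ m² × 3.6757 m = 1.4143 kg
f_n = ½√(k/m) = 0.5·√(5410.3/1.4143) = 0.5·√(3825.3) = 30.925 Hz

30.9 Hz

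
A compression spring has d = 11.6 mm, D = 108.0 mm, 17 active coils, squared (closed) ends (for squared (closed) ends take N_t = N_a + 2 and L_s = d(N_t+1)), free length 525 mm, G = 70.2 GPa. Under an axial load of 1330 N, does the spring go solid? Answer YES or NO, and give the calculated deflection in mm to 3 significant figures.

NO, δ = 179 mm

k = Gd⁴/(8D³N_a) = (70.2×10³)(11.6⁴)/(8·108.0³·17) = 7.4192 N/mm
N_t = 19; L_s = 11.6·20 = 232 mm; δ_solid = L₀ − L_s = 525 − 232 = 293 mm
δ = F/k = 1330/7.4192 = 179.26 mm
δ < δ_solid → spring does not go solid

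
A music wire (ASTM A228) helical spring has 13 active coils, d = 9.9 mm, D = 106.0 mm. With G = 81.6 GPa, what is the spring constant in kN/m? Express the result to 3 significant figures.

6.33 kN/m

k = Gd⁴/(8D³N_a) = (81.6×10³ × 9.9⁴) / (8 × 106.0³ × 13)
  = 7.83846e+08 / 1.23866e+08 = 6.3282 N/mm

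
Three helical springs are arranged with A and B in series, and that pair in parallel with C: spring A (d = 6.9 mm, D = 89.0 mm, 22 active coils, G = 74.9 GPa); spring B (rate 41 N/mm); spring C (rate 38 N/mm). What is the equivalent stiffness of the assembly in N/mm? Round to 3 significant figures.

k_A = Gd⁴/(8D³N_a) = (74.9×10³)(6.9⁴)/(8·89.0³·22) = 1.3683 N/mm
Springs A,B series: k_AB = 1/(1/1.3683+1/41) = 1.3242 N/mm; parallel with C: k_eq = 1.3242+38 = 39.324 N/mm

39.3 N/mm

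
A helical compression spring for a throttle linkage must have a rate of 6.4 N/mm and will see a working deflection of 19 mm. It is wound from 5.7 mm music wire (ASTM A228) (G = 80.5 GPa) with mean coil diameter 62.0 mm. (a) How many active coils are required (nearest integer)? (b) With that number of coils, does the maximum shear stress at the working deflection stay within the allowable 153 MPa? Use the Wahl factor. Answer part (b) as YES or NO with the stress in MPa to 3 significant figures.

(a) 7 coils; (b) YES, τ_max = 117 MPa

N_a = Gd⁴/(8D³k) = (80.5×10³)(5.7⁴)/(8·62.0³·6.4) = 6.964 → N_a = 7
Actual rate k = Gd⁴/(8D³·7) = 6.367 N/mm
Working load F = kδ = 6.367·19 = 120.97 N
C = 62.0/5.7 = 10.8772; K_W = (4C−1)/(4C−4)+0.615/C = 1.1325
τ_max = K_W·8FD/(πd³) = 1.1325·103.13 = 116.79 MPa
τ_max ≤ 153 MPa → acceptable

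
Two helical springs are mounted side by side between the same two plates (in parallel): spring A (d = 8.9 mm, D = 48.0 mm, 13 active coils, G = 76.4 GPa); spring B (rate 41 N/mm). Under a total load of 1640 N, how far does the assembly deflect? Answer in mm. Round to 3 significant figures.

19.8 mm

k_A = Gd⁴/(8D³N_a) = (76.4×10³)(8.9⁴)/(8·48.0³·13) = 41.677 N/mm
Parallel: k_eq = 41.677 + 41 = 82.677 N/mm
δ = F/k_eq = 1640/82.677 = 19.836 mm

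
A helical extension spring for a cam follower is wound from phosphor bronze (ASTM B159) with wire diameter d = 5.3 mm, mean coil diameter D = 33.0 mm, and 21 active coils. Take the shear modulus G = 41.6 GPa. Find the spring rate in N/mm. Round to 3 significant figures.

k = Gd⁴/(8D³N_a) = (41.6×10³ × 5.3⁴) / (8 × 33.0³ × 21)
  = 3.28244e+07 / 6.03742e+06 = 5.4368 N/mm

5.44 N/mm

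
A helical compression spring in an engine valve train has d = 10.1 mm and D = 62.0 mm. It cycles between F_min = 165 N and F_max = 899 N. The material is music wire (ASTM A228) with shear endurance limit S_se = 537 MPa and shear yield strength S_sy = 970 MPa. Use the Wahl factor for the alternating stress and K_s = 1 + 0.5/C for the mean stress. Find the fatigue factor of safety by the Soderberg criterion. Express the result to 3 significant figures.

4.52

C = D/d = 62.0/10.1 = 6.1386; K_W = (4C−1)/(4C−4)+0.615/C = 1.2461; K_s = 1+0.5/C = 1.0815
F_a = (F_max−F_min)/2 = 367 N; F_m = (F_max+F_min)/2 = 532 N
τ_a = K_W·8F_aD/(πd³) = 1.2461 × 56.239 = 70.081 MPa
τ_m = K_s·8F_mD/(πd³) = 1.0815 × 81.523 = 88.163 MPa
Soderberg: 1/n_f = τ_a/S_se + τ_m/S_sy = 70.081/537 + 88.163/970 = 0.13050 + 0.09089 = 0.22139
n_f = 1/0.22139 = 4.517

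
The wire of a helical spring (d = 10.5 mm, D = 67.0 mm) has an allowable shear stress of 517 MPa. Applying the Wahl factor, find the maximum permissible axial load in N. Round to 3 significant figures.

2840 N

C = D/d = 67.0/10.5 = 6.3810
K_W = (4C−1)/(4C−4) + 0.615/C = 24.524/21.524 + 0.0964 = 1.2358
τ_max = K·8FD/(πd³) → F_max = τ_allow·πd³/(8DK)
F_max = 517·π·10.5³/(8·67.0·1.2358) = 1.8802e+06/662.37 = 2838.6 N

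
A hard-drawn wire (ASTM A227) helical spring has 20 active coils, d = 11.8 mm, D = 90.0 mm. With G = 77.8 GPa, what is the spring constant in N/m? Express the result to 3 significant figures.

12900 N/m

k = Gd⁴/(8D³N_a) = (77.8×10³ × 11.8⁴) / (8 × 90.0³ × 20)
  = 1.50837e+09 / 1.1664e+08 = 12.932 N/mm = 12932 N/m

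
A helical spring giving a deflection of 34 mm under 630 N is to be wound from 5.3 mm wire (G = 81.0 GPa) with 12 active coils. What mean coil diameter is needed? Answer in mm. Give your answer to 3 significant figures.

Required rate k = F/δ = 630/34 = 18.529 N/mm
D = (Gd⁴/(8N_a·k))^(1/3) = (81.0×10³·5.3⁴/(8·12·18.529))^(1/3)
  = (35929.9)^(1/3) = 32.9978 mm

33.0 mm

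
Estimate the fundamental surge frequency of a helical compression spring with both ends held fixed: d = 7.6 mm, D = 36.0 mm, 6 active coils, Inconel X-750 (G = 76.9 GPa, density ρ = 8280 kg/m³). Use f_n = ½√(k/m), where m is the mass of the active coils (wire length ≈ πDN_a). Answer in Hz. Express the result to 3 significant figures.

k = Gd⁴/(8D³N_a) = (76.9×10³)(7.6⁴)/(8·36.0³·6) = 114.56 N/mm = 1.1456e+05 N/m
Wire length L = πDN_a = π·36.0·6 = 678.58 mm
m = ρ·(πd²/4)·L = 8280 × 45.365×10⁻⁶ m² × 0.67858 m = 0.25489 kg
f_n = ½√(k/m) = 0.5·√(1.1456e+05/0.25489) = 0.5·√(4.4945e+05) = 335.2 Hz

335 Hz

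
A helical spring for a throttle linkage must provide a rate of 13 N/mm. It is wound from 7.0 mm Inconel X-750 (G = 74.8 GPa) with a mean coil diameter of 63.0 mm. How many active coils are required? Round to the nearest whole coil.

7

N_a = Gd⁴/(8D³k) = (74.8×10³ × 7.0⁴)/(8 × 63.0³ × 13)
    = 1.79595e+08 / 2.60049e+07 = 6.906 → 7 coils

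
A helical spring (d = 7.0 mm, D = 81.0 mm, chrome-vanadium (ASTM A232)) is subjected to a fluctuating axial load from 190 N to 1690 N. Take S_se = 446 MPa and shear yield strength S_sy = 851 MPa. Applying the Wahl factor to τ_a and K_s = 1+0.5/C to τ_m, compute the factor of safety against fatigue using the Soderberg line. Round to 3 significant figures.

0.547

C = D/d = 81.0/7.0 = 11.5714; K_W = (4C−1)/(4C−4)+0.615/C = 1.1241; K_s = 1+0.5/C = 1.0432
F_a = (F_max−F_min)/2 = 750 N; F_m = (F_max+F_min)/2 = 940 N
τ_a = K_W·8F_aD/(πd³) = 1.1241 × 451.02 = 506.98 MPa
τ_m = K_s·8F_mD/(πd³) = 1.0432 × 565.27 = 589.7 MPa
Soderberg: 1/n_f = τ_a/S_se + τ_m/S_sy = 506.98/446 + 589.7/851 = 1.13674 + 0.69295 = 1.8297
n_f = 1/1.8297 = 0.5465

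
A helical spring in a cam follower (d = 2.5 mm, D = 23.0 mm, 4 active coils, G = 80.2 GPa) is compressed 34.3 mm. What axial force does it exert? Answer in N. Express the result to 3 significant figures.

276 N

k = Gd⁴/(8D³N_a) = (80.2×10³)(2.5⁴)/(8·23.0³·4) = 8.0464 N/mm
F = k·δ = 8.0464 × 34.3 = 275.99 N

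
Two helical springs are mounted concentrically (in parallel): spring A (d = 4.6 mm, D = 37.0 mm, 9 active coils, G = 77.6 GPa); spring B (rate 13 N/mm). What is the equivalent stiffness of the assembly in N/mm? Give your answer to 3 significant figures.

k_A = Gd⁴/(8D³N_a) = (77.6×10³)(4.6⁴)/(8·37.0³·9) = 9.527 N/mm
Parallel: k_eq = 9.527 + 13 = 22.527 N/mm

22.5 N/mm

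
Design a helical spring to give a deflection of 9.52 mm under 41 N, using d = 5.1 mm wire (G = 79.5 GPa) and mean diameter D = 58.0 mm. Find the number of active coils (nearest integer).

8

Required rate k = F/δ = 41/9.52 = 4.3067 N/mm
N_a = Gd⁴/(8D³k) = (79.5×10³ × 5.1⁴)/(8 × 58.0³ × 4.3067)
    = 5.37833e+07 / 6.72235e+06 = 8.001 → 8 coils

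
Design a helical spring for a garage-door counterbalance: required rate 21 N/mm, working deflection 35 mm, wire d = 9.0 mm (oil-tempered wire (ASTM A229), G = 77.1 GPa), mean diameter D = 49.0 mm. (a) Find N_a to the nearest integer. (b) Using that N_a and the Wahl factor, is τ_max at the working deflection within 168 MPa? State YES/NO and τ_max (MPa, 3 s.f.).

(a) 26 coils; (b) YES, τ_max = 159 MPa

N_a = Gd⁴/(8D³k) = (77.1×10³)(9.0⁴)/(8·49.0³·21) = 25.59 → N_a = 26
Actual rate k = Gd⁴/(8D³·26) = 20.672 N/mm
Working load F = kδ = 20.672·35 = 723.5 N
C = 49.0/9.0 = 5.4444; K_W = (4C−1)/(4C−4)+0.615/C = 1.2817
τ_max = K_W·8FD/(πd³) = 1.2817·123.84 = 158.72 MPa
τ_max ≤ 168 MPa → acceptable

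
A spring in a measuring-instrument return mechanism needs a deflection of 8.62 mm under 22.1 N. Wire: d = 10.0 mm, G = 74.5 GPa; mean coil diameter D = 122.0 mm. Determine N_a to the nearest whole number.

20

Required rate k = F/δ = 22.1/8.62 = 2.5638 N/mm
N_a = Gd⁴/(8D³k) = (74.5×10³ × 10.0⁴)/(8 × 122.0³ × 2.5638)
    = 7.45e+08 / 3.72438e+07 = 20 → 20 coils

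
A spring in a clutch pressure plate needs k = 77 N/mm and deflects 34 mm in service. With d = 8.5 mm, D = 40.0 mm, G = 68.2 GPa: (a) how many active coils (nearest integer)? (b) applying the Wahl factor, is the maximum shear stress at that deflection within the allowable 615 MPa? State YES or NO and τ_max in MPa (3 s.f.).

(a) 9 coils; (b) YES, τ_max = 581 MPa

N_a = Gd⁴/(8D³k) = (68.2×10³)(8.5⁴)/(8·40.0³·77) = 9.03 → N_a = 9
Actual rate k = Gd⁴/(8D³·9) = 77.259 N/mm
Working load F = kδ = 77.259·34 = 2626.8 N
C = 40.0/8.5 = 4.7059; K_W = (4C−1)/(4C−4)+0.615/C = 1.3331
τ_max = K_W·8FD/(πd³) = 1.3331·435.68 = 580.79 MPa
τ_max ≤ 615 MPa → acceptable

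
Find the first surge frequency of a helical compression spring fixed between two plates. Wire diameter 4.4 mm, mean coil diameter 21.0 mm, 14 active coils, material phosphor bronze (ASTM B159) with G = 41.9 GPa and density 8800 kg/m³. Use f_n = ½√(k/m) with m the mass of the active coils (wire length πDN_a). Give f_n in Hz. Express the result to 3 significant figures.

k = Gd⁴/(8D³N_a) = (41.9×10³)(4.4⁴)/(8·21.0³·14) = 15.141 N/mm = 15141 N/m
Wire length L = πDN_a = π·21.0·14 = 923.63 mm
m = ρ·(πd²/4)·L = 8800 × 15.205×10⁻⁶ m² × 0.92363 m = 0.12359 kg
f_n = ½√(k/m) = 0.5·√(15141/0.12359) = 0.5·√(1.2251e+05) = 175.01 Hz

175 Hz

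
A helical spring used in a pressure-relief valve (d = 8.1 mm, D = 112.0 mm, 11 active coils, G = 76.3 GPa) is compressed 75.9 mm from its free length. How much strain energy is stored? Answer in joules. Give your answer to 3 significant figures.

7.65 J

k = Gd⁴/(8D³N_a) = (76.3×10³)(8.1⁴)/(8·112.0³·11) = 2.6566 N/mm
U = ½kδ² = 0.5 × 2.6566 × 75.9² = 7652.1 N·mm = 7.6521 J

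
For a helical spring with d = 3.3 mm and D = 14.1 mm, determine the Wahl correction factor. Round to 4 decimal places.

C = D/d = 14.1/3.3 = 4.2727
K_W = (4C−1)/(4C−4) + 0.615/C = 16.091/13.091 + 0.1439 = 1.3731

1.3731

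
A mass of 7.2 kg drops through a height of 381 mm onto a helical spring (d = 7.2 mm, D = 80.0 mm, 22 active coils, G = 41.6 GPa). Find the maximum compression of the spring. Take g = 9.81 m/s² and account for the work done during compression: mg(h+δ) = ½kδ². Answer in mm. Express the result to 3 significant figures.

k = Gd⁴/(8D³N_a) = (41.6×10³)(7.2⁴)/(8·80.0³·22) = 1.2406 N/mm
W = mg = 7.2 × 9.81 = 70.632 N
½kδ² − Wδ − Wh = 0 → δ = (W + √(W² + 2kWh))/k
δ = (70.632 + √(4988.9 + 66772.4))/1.2406 = (70.632 + 267.88)/1.2406 = 272.86 mm

273 mm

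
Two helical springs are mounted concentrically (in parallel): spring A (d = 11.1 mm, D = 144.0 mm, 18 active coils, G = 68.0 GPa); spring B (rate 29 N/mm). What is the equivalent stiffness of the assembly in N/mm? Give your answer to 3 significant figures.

31.4 N/mm

k_A = Gd⁴/(8D³N_a) = (68.0×10³)(11.1⁴)/(8·144.0³·18) = 2.4008 N/mm
Parallel: k_eq = 2.4008 + 29 = 31.401 N/mm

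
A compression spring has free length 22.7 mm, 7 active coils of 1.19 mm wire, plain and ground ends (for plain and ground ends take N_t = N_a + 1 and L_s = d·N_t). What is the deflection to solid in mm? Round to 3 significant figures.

13.2 mm

N_t = 8; L_s = 1.19·8 = 9.52 mm
δ_solid = L₀ − L_s = 22.7 − 9.52 = 13.18 mm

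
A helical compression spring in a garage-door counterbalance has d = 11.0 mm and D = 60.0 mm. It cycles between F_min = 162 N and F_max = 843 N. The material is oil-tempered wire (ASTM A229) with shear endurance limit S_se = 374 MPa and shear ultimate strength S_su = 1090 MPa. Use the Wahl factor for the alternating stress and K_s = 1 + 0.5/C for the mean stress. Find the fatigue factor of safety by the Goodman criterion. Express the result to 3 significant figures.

5.22

C = D/d = 60.0/11.0 = 5.4545; K_W = (4C−1)/(4C−4)+0.615/C = 1.2811; K_s = 1+0.5/C = 1.0917
F_a = (F_max−F_min)/2 = 340.5 N; F_m = (F_max+F_min)/2 = 502.5 N
τ_a = K_W·8F_aD/(πd³) = 1.2811 × 39.087 = 50.075 MPa
τ_m = K_s·8F_mD/(πd³) = 1.0917 × 57.683 = 62.971 MPa
Goodman: 1/n_f = τ_a/S_se + τ_m/S_su = 50.075/374 + 62.971/1090 = 0.13389 + 0.05777 = 0.19166
n_f = 1/0.19166 = 5.218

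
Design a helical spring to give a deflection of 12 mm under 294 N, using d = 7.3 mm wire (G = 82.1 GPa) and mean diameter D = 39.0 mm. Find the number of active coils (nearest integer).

20

Required rate k = F/δ = 294/12 = 24.5 N/mm
N_a = Gd⁴/(8D³k) = (82.1×10³ × 7.3⁴)/(8 × 39.0³ × 24.5)
    = 2.3315e+08 / 1.16265e+07 = 20.05 → 20 coils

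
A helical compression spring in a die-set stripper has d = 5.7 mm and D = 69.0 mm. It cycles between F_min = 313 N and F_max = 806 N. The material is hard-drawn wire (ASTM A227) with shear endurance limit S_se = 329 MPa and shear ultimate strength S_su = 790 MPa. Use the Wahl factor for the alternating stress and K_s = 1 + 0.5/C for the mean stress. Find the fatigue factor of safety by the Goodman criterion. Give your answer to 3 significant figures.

0.669

C = D/d = 69.0/5.7 = 12.1053; K_W = (4C−1)/(4C−4)+0.615/C = 1.1183; K_s = 1+0.5/C = 1.0413
F_a = (F_max−F_min)/2 = 246.5 N; F_m = (F_max+F_min)/2 = 559.5 N
τ_a = K_W·8F_aD/(πd³) = 1.1183 × 233.87 = 261.55 MPa
τ_m = K_s·8F_mD/(πd³) = 1.0413 × 530.84 = 552.77 MPa
Goodman: 1/n_f = τ_a/S_se + τ_m/S_su = 261.55/329 + 552.77/790 = 0.79499 + 0.69971 = 1.4947
n_f = 1/1.4947 = 0.669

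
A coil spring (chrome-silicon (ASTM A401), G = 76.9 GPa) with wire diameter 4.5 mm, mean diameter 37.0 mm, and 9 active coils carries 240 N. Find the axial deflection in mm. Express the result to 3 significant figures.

27.8 mm

k = Gd⁴/(8D³N_a) = (76.9×10³)(4.5⁴)/(8·37.0³·9) = 8.6465 N/mm
δ = F/k = 240 / 8.6465 = 27.757 mm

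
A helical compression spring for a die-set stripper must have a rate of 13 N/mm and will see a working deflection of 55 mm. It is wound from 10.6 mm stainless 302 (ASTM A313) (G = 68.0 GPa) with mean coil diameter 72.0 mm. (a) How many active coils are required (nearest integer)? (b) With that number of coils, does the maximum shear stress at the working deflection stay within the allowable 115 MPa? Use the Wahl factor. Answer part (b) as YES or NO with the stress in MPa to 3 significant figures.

N_a = Gd⁴/(8D³k) = (68.0×10³)(10.6⁴)/(8·72.0³·13) = 22.12 → N_a = 22
Actual rate k = Gd⁴/(8D³·22) = 13.068 N/mm
Working load F = kδ = 13.068·55 = 718.76 N
C = 72.0/10.6 = 6.7925; K_W = (4C−1)/(4C−4)+0.615/C = 1.2200
τ_max = K_W·8FD/(πd³) = 1.2200·110.65 = 134.99 MPa
τ_max > 115 MPa → exceeds allowable

(a) 22 coils; (b) NO, τ_max = 135 MPa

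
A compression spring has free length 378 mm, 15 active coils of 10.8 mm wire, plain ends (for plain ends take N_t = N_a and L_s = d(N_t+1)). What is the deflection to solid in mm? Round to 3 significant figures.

205 mm

N_t = 15; L_s = 10.8·16 = 172.8 mm
δ_solid = L₀ − L_s = 378 − 172.8 = 205.2 mm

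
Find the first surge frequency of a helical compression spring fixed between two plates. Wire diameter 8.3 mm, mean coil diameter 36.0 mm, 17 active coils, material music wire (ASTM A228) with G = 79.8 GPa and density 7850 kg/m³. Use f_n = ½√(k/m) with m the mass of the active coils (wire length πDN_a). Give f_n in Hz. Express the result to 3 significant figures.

k = Gd⁴/(8D³N_a) = (79.8×10³)(8.3⁴)/(8·36.0³·17) = 59.686 N/mm = 59686 N/m
Wire length L = πDN_a = π·36.0·17 = 1922.7 mm
m = ρ·(πd²/4)·L = 7850 × 54.106×10⁻⁶ m² × 1.9227 m = 0.81661 kg
f_n = ½√(k/m) = 0.5·√(59686/0.81661) = 0.5·√(73089) = 135.17 Hz

135 Hz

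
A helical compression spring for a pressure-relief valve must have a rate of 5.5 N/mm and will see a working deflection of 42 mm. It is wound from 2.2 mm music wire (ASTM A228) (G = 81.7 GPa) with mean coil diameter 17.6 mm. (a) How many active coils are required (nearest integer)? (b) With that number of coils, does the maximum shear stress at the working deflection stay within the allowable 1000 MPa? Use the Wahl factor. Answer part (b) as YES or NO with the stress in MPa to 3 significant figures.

(a) 8 coils; (b) NO, τ_max = 1150 MPa

N_a = Gd⁴/(8D³k) = (81.7×10³)(2.2⁴)/(8·17.6³·5.5) = 7.979 → N_a = 8
Actual rate k = Gd⁴/(8D³·8) = 5.4852 N/mm
Working load F = kδ = 5.4852·42 = 230.38 N
C = 17.6/2.2 = 8.0000; K_W = (4C−1)/(4C−4)+0.615/C = 1.1840
τ_max = K_W·8FD/(πd³) = 1.1840·969.68 = 1148.1 MPa
τ_max > 1000 MPa → exceeds allowable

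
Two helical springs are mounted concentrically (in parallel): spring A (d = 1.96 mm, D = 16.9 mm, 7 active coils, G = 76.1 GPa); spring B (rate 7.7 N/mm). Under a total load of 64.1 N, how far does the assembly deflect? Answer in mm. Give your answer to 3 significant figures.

5.41 mm

k_A = Gd⁴/(8D³N_a) = (76.1×10³)(1.96⁴)/(8·16.9³·7) = 4.1549 N/mm
Parallel: k_eq = 4.1549 + 7.7 = 11.855 N/mm
δ = F/k_eq = 64.1/11.855 = 5.407 mm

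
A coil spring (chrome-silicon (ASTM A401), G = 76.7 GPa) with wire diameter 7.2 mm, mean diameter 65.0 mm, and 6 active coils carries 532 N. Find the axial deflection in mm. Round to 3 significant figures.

34.0 mm

k = Gd⁴/(8D³N_a) = (76.7×10³)(7.2⁴)/(8·65.0³·6) = 15.637 N/mm
δ = F/k = 532 / 15.637 = 34.023 mm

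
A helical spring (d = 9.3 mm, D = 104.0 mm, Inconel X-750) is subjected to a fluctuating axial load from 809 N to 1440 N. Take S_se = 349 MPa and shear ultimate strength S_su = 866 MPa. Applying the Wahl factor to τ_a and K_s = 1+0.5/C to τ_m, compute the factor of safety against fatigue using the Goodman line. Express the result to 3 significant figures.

C = D/d = 104.0/9.3 = 11.1828; K_W = (4C−1)/(4C−4)+0.615/C = 1.1286; K_s = 1+0.5/C = 1.0447
F_a = (F_max−F_min)/2 = 315.5 N; F_m = (F_max+F_min)/2 = 1124.5 N
τ_a = K_W·8F_aD/(πd³) = 1.1286 × 103.88 = 117.24 MPa
τ_m = K_s·8F_mD/(πd³) = 1.0447 × 370.24 = 386.79 MPa
Goodman: 1/n_f = τ_a/S_se + τ_m/S_su = 117.24/349 + 386.79/866 = 0.33594 + 0.44665 = 0.78258
n_f = 1/0.78258 = 1.278

1.28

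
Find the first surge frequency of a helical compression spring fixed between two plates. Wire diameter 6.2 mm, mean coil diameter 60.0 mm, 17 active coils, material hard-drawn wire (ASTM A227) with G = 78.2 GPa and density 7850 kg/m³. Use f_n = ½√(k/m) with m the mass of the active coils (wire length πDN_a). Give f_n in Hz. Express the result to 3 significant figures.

36.0 Hz

k = Gd⁴/(8D³N_a) = (78.2×10³)(6.2⁴)/(8·60.0³·17) = 3.9335 N/mm = 3933.5 N/m
Wire length L = πDN_a = π·60.0·17 = 3204.4 mm
m = ρ·(πd²/4)·L = 7850 × 30.191×10⁻⁶ m² × 3.2044 m = 0.75944 kg
f_n = ½√(k/m) = 0.5·√(3933.5/0.75944) = 0.5·√(5179.5) = 35.984 Hz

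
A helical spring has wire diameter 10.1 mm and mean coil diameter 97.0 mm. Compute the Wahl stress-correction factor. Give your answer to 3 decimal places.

1.151

C = D/d = 97.0/10.1 = 9.6040
K_W = (4C−1)/(4C−4) + 0.615/C = 37.416/34.416 + 0.0640 = 1.1512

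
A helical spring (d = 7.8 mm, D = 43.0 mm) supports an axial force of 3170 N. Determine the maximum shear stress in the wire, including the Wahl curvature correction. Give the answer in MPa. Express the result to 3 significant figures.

Spring index C = D/d = 43.0/7.8 = 5.5128
K_W = (4C−1)/(4C−4) + 0.615/C = 21.051/18.051 + 0.1116 = 1.2778
τ₀ = 8FD/(πd³) = 8·3170·43.0/(π·7.8³) = 1.09048e+06/1490.8 = 731.45 MPa
τ_max = K·τ₀ = 1.2778 × 731.45 = 934.61 MPa

935 MPa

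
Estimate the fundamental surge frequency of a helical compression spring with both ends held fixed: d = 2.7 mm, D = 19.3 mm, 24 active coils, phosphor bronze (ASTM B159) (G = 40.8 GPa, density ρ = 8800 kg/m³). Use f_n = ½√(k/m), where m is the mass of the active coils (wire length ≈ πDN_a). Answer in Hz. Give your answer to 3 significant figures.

k = Gd⁴/(8D³N_a) = (40.8×10³)(2.7⁴)/(8·19.3³·24) = 1.5709 N/mm = 1570.9 N/m
Wire length L = πDN_a = π·19.3·24 = 1455.2 mm
m = ρ·(πd²/4)·L = 8800 × 5.7256×10⁻⁶ m² × 1.4552 m = 0.073319 kg
f_n = ½√(k/m) = 0.5·√(1570.9/0.073319) = 0.5·√(21425) = 73.187 Hz

73.2 Hz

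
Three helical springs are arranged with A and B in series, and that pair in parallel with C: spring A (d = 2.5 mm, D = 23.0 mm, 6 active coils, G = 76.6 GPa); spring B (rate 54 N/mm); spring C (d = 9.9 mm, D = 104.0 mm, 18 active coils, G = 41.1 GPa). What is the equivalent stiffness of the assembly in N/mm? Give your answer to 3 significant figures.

k_A = Gd⁴/(8D³N_a) = (76.6×10³)(2.5⁴)/(8·23.0³·6) = 5.1235 N/mm
k_C = Gd⁴/(8D³N_a) = (41.1×10³)(9.9⁴)/(8·104.0³·18) = 2.4374 N/mm
Springs A,B series: k_AB = 1/(1/5.1235+1/54) = 4.6795 N/mm; parallel with C: k_eq = 4.6795+2.4374 = 7.1168 N/mm

7.12 N/mm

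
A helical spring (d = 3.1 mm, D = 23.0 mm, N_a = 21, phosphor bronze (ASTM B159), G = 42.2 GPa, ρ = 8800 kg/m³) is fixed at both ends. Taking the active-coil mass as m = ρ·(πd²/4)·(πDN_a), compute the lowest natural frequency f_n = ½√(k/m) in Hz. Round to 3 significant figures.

k = Gd⁴/(8D³N_a) = (42.2×10³)(3.1⁴)/(8·23.0³·21) = 1.9066 N/mm = 1906.6 N/m
Wire length L = πDN_a = π·23.0·21 = 1517.4 mm
m = ρ·(πd²/4)·L = 8800 × 7.5477×10⁻⁶ m² × 1.5174 m = 0.10078 kg
f_n = ½√(k/m) = 0.5·√(1906.6/0.10078) = 0.5·√(18918) = 68.771 Hz

68.8 Hz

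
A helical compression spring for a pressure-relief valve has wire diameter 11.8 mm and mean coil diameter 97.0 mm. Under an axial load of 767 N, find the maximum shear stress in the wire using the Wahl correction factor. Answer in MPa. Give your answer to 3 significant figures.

Spring index C = D/d = 97.0/11.8 = 8.2203
K_W = (4C−1)/(4C−4) + 0.615/C = 31.881/28.881 + 0.0748 = 1.1787
τ₀ = 8FD/(πd³) = 8·767·97.0/(π·11.8³) = 595192/5161.7 = 115.31 MPa
τ_max = K·τ₀ = 1.1787 × 115.31 = 135.91 MPa

136 MPa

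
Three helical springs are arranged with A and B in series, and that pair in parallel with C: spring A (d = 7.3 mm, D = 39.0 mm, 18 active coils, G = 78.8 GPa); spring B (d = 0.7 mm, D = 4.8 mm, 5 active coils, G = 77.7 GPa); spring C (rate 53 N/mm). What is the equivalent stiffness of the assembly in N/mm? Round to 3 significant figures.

56.6 N/mm

k_A = Gd⁴/(8D³N_a) = (78.8×10³)(7.3⁴)/(8·39.0³·18) = 26.198 N/mm
k_B = Gd⁴/(8D³N_a) = (77.7×10³)(0.7⁴)/(8·4.8³·5) = 4.2173 N/mm
Springs A,B series: k_AB = 1/(1/26.198+1/4.2173) = 3.6325 N/mm; parallel with C: k_eq = 3.6325+53 = 56.632 N/mm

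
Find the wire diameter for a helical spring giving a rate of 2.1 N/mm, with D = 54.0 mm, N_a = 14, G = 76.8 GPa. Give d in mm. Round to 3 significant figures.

d = (8D³N_a·k / G)^(1/4) = (8·54.0³·14·2.1 / (76.8×10³))^0.25
  = (482.23)^0.25 = 4.6861 mm

4.69 mm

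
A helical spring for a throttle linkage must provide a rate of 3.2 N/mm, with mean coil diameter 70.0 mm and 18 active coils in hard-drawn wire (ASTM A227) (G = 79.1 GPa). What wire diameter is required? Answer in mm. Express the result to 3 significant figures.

d = (8D³N_a·k / G)^(1/4) = (8·70.0³·18·3.2 / (79.1×10³))^0.25
  = (1998.2)^0.25 = 6.6859 mm

6.69 mm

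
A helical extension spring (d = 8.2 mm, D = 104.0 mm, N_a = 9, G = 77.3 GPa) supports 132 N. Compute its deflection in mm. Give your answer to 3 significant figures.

30.6 mm

k = Gd⁴/(8D³N_a) = (77.3×10³)(8.2⁴)/(8·104.0³·9) = 4.3152 N/mm
δ = F/k = 132 / 4.3152 = 30.589 mm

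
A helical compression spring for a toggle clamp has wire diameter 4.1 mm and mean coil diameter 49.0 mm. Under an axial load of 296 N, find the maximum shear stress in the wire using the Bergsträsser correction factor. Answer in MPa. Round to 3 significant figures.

Spring index C = D/d = 49.0/4.1 = 11.9512
K_B = (4C+2)/(4C−3) = 49.805/44.805 = 1.1116
τ₀ = 8FD/(πd³) = 8·296·49.0/(π·4.1³) = 116032/216.52 = 535.89 MPa
τ_max = K·τ₀ = 1.1116 × 535.89 = 595.69 MPa

596 MPa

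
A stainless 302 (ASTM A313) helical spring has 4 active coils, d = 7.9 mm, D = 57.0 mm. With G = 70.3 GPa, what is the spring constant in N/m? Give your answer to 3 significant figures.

k = Gd⁴/(8D³N_a) = (70.3×10³ × 7.9⁴) / (8 × 57.0³ × 4)
  = 2.73819e+08 / 5.92618e+06 = 46.205 N/mm = 46205 N/m

46200 N/m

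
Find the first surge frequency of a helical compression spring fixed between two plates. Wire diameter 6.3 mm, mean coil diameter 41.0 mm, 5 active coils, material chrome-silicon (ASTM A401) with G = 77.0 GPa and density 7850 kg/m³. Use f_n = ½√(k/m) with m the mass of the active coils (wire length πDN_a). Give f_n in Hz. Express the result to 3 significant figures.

k = Gd⁴/(8D³N_a) = (77.0×10³)(6.3⁴)/(8·41.0³·5) = 43.999 N/mm = 43999 N/m
Wire length L = πDN_a = π·41.0·5 = 644.03 mm
m = ρ·(πd²/4)·L = 7850 × 31.172×10⁻⁶ m² × 0.64403 m = 0.1576 kg
f_n = ½√(k/m) = 0.5·√(43999/0.1576) = 0.5·√(2.7919e+05) = 264.19 Hz

264 Hz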